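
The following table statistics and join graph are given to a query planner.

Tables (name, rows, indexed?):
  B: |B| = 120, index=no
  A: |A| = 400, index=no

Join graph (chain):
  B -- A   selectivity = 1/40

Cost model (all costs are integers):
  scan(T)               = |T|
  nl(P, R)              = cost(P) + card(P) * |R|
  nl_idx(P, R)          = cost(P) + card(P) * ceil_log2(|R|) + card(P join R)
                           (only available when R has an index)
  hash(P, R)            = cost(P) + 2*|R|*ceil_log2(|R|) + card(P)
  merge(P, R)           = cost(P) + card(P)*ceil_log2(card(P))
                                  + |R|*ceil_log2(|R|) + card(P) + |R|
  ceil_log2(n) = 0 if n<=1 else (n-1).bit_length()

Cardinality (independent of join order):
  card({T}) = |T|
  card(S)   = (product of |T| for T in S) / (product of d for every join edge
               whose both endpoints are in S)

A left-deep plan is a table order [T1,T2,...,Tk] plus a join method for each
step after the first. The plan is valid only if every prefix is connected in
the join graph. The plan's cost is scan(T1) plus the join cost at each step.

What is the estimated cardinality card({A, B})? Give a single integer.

1200

Tables in S: A(400), B(120)
Edges inside S: B-A(d=40)
numerator = 400 * 120 = 48000
denominator = 40 = 40
card(S) = 48000 / 40 = 1200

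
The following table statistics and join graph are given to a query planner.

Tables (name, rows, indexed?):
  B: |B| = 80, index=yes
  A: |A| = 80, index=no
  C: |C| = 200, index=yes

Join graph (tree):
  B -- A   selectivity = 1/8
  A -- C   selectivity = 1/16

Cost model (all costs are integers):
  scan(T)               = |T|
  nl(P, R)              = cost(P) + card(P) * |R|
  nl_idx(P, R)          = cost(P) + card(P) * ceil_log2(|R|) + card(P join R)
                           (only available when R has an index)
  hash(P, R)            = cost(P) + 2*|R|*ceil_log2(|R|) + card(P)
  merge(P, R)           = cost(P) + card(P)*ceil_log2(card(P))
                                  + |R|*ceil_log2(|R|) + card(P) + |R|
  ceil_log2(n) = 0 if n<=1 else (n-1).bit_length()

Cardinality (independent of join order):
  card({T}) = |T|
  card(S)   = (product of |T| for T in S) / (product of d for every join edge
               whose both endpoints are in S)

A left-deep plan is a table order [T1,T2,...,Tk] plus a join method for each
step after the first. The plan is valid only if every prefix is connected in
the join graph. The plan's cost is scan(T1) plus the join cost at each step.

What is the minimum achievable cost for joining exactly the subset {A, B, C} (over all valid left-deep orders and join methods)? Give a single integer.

3640

Selinger DP over subsets of {A,B,C}:
  {B}: scan cost=80, card=80
  {A}: scan cost=80, card=80
  {C}: scan cost=200, card=200
  {AB}: card=800; try (B,hash)→1280, (A,hash)→1280, (B,merge)→1360, (A,merge)→1360, (B,nl_idx)→1440, (B,nl)→6480 …(+1); best=1280 via (B,hash)
  {AC}: card=1000; try (A,hash)→1520, (C,nl_idx)→1720, (C,merge)→2520, (A,merge)→2640, (C,hash)→3360, (C,nl)→16080 …(+1); best=1520 via (A,hash)
  {ABC}: card=10000; try (B,hash)→3640, (C,hash)→5280, (C,merge)→11880, (B,merge)→13160, (C,nl_idx)→17680, (B,nl_idx)→18520 …(+2); best=3640 via (B,hash)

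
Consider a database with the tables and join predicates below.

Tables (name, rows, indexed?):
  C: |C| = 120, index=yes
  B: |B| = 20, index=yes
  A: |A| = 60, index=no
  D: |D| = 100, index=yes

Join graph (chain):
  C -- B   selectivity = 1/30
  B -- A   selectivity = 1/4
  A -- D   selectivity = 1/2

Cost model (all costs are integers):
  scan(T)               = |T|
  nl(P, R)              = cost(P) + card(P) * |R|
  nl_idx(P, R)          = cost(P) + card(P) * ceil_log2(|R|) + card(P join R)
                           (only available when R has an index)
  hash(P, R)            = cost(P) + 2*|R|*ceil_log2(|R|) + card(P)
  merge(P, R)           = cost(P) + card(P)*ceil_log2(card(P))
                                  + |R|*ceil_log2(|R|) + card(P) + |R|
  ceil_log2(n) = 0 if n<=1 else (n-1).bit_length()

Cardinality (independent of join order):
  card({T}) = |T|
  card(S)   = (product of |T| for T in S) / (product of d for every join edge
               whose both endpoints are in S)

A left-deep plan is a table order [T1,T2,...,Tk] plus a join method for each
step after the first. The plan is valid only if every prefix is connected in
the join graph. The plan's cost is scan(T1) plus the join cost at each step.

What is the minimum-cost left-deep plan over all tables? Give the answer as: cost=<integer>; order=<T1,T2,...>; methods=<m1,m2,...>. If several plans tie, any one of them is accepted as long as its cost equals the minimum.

cost=3640; order=B,C,A,D; methods=nl_idx,hash,hash

Selinger DP (subsets sized 1..n):
  {C}: scan cost=120, card=120
  {B}: scan cost=20, card=20
  {A}: scan cost=60, card=60
  {D}: scan cost=100, card=100
  {BC}: card=80; try (C,nl_idx)→240, (B,hash)→440, (B,nl_idx)→800, (C,merge)→1100, (B,merge)→1200, (C,hash)→1720 …(+2); best=240 via (C,nl_idx)
  {AB}: card=300; try (B,hash)→320, (A,merge)→560, (B,merge)→600, (B,nl_idx)→660, (A,hash)→760, (A,nl)→1220 …(+1); best=320 via (B,hash)
  {AD}: card=3000; try (A,hash)→920, (D,merge)→1280, (A,merge)→1320, (D,hash)→1520, (D,nl_idx)→3480, (D,nl)→6060 …(+1); best=920 via (A,hash)
  {ABC}: card=1200; try (A,hash)→1040, (A,merge)→1300, (C,hash)→2300, (C,nl_idx)→3620, (C,merge)→4280, (A,nl)→5040 …(+1); best=1040 via (A,hash)
  {ABD}: card=15000; try (D,hash)→2020, (D,merge)→4120, (B,hash)→4120, (D,nl_idx)→17420, (D,nl)→30320, (B,nl_idx)→30920 …(+2); best=2020 via (D,hash)
  {ABCD}: card=60000; try (D,hash)→3640, (D,merge)→16240, (C,hash)→18700, (D,nl_idx)→69440, (D,nl)→121040, (C,nl_idx)→167020 …(+2); best=3640 via (D,hash)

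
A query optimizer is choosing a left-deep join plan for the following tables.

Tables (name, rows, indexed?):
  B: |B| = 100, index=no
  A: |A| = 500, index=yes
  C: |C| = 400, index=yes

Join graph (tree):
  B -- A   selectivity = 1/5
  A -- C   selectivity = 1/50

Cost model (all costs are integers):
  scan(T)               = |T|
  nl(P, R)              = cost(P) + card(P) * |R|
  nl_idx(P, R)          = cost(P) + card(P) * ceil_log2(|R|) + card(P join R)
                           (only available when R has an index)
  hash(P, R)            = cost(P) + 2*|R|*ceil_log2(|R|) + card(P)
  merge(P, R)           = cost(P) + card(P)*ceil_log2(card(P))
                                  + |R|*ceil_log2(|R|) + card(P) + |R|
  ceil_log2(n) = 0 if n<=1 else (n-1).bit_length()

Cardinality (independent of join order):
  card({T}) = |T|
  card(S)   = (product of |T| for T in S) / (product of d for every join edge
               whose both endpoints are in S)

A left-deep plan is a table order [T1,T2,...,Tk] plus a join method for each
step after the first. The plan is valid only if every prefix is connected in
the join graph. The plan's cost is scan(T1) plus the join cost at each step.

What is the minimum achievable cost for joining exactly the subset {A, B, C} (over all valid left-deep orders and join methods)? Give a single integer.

13400

Selinger DP over subsets of {A,B,C}:
  {B}: scan cost=100, card=100
  {A}: scan cost=500, card=500
  {C}: scan cost=400, card=400
  {AB}: card=10000; try (B,hash)→2400, (A,merge)→5900, (B,merge)→6300, (A,hash)→9200, (A,nl_idx)→11000, (A,nl)→50100 …(+1); best=2400 via (B,hash)
  {AC}: card=4000; try (A,nl_idx)→8000, (C,hash)→8200, (C,nl_idx)→9000, (A,merge)→9400, (C,merge)→9500, (A,hash)→9800 …(+2); best=8000 via (A,nl_idx)
  {ABC}: card=80000; try (B,hash)→13400, (C,hash)→19600, (B,merge)→60800, (C,merge)→156400, (C,nl_idx)→172400, (B,nl)→408000 …(+1); best=13400 via (B,hash)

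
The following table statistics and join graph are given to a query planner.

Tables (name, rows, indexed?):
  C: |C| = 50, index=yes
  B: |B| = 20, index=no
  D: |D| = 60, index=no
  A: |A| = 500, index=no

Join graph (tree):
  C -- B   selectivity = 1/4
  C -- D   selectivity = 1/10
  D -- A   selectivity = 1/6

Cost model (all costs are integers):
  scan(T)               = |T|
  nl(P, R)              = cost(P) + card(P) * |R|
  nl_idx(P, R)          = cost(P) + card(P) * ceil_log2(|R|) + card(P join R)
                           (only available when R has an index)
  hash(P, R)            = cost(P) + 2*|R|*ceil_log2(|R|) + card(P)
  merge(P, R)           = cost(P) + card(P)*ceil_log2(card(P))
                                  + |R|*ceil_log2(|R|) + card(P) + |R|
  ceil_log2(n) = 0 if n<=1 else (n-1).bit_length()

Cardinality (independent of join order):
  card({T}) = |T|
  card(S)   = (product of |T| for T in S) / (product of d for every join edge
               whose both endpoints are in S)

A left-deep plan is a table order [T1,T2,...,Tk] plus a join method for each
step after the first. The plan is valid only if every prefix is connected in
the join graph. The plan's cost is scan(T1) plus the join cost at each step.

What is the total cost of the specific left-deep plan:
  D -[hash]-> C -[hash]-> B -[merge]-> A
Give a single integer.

24220

step 1: scan D: cost=60, card=60
step 2: join C via hash
    card(P join C) = 60*50/(10) = 300
    cost = 60 + 2*50*6 + 60 = 720
step 3: join B via hash
    card(P join B) = 300*20/(4) = 1500
    cost = 720 + 2*20*5 + 300 = 1220
step 4: join A via merge
    card(P join A) = 1500*500/(6) = 125000
    cost = 1220 + 1500*11 + 500*9 + 1500 + 500 = 24220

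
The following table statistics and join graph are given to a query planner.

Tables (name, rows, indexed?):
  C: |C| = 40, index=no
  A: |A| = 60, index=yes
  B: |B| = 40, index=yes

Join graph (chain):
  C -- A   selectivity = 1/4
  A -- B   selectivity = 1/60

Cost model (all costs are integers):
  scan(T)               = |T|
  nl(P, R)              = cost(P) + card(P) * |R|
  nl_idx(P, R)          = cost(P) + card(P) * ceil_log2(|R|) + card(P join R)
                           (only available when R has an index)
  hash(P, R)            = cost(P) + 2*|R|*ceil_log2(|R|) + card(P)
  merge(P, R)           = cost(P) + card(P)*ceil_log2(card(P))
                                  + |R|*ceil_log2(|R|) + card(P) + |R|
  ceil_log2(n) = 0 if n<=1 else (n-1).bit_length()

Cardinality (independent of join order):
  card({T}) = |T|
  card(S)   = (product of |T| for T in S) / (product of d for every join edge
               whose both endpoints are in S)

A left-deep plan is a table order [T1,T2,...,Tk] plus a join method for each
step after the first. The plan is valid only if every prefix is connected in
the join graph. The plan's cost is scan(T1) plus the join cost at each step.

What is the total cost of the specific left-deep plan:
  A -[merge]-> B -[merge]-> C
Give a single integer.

1320

step 1: scan A: cost=60, card=60
step 2: join B via merge
    card(P join B) = 60*40/(60) = 40
    cost = 60 + 60*6 + 40*6 + 60 + 40 = 760
step 3: join C via merge
    card(P join C) = 40*40/(4) = 400
    cost = 760 + 40*6 + 40*6 + 40 + 40 = 1320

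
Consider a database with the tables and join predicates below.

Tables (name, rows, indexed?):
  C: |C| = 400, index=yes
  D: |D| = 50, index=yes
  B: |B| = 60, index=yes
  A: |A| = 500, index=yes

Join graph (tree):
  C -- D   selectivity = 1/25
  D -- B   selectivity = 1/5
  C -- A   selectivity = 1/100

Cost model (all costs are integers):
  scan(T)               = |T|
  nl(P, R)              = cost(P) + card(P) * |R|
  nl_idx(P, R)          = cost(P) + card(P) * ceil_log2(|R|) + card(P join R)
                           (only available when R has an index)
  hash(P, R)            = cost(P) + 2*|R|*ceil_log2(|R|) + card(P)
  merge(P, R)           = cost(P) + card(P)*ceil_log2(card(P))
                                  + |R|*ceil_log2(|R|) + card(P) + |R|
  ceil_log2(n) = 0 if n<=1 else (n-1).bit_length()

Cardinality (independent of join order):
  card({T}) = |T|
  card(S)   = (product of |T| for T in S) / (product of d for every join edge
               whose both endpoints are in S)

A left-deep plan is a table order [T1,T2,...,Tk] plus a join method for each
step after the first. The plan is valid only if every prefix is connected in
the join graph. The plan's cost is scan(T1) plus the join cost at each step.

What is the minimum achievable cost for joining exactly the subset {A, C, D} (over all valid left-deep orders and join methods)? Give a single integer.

Selinger DP over subsets of {A,C,D}:
  {C}: scan cost=400, card=400
  {D}: scan cost=50, card=50
  {A}: scan cost=500, card=500
  {CD}: card=800; try (C,nl_idx)→1300, (D,hash)→1400, (D,nl_idx)→3600, (C,merge)→4400, (D,merge)→4750, (C,hash)→7300 …(+2); best=1300 via (C,nl_idx)
  {AC}: card=2000; try (A,nl_idx)→6000, (C,nl_idx)→7000, (C,hash)→8200, (A,merge)→9400, (C,merge)→9500, (A,hash)→9800 …(+2); best=6000 via (A,nl_idx)
  {ACD}: card=4000; try (D,hash)→8600, (A,hash)→11100, (A,nl_idx)→12500, (A,merge)→15100, (D,nl_idx)→22000, (D,merge)→30350 …(+2); best=8600 via (D,hash)

8600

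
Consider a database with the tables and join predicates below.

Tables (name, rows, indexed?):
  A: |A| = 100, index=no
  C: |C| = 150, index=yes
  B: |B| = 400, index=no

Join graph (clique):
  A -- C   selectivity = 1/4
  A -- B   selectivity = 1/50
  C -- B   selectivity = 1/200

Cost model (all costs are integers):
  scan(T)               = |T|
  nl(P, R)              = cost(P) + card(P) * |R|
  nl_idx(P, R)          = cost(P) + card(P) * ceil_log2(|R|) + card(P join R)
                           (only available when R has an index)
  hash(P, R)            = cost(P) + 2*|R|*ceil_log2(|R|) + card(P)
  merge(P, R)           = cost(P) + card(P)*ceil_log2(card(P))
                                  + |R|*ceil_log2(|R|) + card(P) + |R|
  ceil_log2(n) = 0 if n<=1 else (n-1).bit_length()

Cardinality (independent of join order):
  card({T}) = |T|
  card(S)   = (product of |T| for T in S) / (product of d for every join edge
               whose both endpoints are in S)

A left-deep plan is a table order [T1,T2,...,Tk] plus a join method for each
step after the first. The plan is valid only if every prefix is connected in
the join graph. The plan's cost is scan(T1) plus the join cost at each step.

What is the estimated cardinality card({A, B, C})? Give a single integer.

150

Tables in S: A(100), B(400), C(150)
Edges inside S: A-C(d=4), A-B(d=50), C-B(d=200)
numerator = 100 * 400 * 150 = 6000000
denominator = 4 * 50 * 200 = 40000
card(S) = 6000000 / 40000 = 150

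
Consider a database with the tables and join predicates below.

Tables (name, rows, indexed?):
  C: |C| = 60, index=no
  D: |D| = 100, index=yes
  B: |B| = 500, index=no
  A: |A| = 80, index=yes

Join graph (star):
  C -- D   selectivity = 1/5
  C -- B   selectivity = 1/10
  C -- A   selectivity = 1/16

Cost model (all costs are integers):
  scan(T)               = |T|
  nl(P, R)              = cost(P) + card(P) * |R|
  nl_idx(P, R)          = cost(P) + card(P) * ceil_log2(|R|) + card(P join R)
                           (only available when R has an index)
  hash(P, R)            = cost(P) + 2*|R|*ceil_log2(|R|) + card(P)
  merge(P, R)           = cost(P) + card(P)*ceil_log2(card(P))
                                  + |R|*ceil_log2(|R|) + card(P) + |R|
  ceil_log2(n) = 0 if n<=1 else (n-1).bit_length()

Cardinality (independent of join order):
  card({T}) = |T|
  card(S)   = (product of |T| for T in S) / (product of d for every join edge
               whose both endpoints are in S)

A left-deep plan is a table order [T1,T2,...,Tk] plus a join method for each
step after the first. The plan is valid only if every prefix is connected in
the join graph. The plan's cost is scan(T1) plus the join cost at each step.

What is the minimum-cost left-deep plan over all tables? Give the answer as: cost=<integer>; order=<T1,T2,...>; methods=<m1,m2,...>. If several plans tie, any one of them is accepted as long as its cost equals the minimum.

Selinger DP (subsets sized 1..n):
  {C}: scan cost=60, card=60
  {D}: scan cost=100, card=100
  {B}: scan cost=500, card=500
  {A}: scan cost=80, card=80
  {CD}: card=1200; try (C,hash)→920, (D,merge)→1280, (C,merge)→1320, (D,hash)→1520, (D,nl_idx)→1680, (D,nl)→6060 …(+1); best=920 via (C,hash)
  {BC}: card=3000; try (C,hash)→1720, (B,merge)→5480, (C,merge)→5920, (B,hash)→9120, (B,nl)→30060, (C,nl)→30500; best=1720 via (C,hash)
  {AC}: card=300; try (A,nl_idx)→780, (C,hash)→880, (A,merge)→1120, (C,merge)→1140, (A,hash)→1240, (A,nl)→4860 …(+1); best=780 via (A,nl_idx)
  {BCD}: card=60000; try (D,hash)→6120, (B,hash)→11120, (B,merge)→20320, (D,merge)→41520, (D,nl_idx)→82720, (D,nl)→301720 …(+1); best=6120 via (D,hash)
  {ACD}: card=6000; try (D,hash)→2480, (A,hash)→3240, (D,merge)→4580, (D,nl_idx)→8880, (A,nl_idx)→15320, (A,merge)→15960 …(+2); best=2480 via (D,hash)
  {ABC}: card=15000; try (A,hash)→5840, (B,merge)→8780, (B,hash)→10080, (A,nl_idx)→37720, (A,merge)→41360, (B,nl)→150780 …(+1); best=5840 via (A,hash)
  {ABCD}: card=300000; try (B,hash)→17480, (D,hash)→22240, (A,hash)→67240, (B,merge)→91480, (D,merge)→231640, (D,nl_idx)→410840 …(+5); best=17480 via (B,hash)

cost=17480; order=C,A,D,B; methods=nl_idx,hash,hash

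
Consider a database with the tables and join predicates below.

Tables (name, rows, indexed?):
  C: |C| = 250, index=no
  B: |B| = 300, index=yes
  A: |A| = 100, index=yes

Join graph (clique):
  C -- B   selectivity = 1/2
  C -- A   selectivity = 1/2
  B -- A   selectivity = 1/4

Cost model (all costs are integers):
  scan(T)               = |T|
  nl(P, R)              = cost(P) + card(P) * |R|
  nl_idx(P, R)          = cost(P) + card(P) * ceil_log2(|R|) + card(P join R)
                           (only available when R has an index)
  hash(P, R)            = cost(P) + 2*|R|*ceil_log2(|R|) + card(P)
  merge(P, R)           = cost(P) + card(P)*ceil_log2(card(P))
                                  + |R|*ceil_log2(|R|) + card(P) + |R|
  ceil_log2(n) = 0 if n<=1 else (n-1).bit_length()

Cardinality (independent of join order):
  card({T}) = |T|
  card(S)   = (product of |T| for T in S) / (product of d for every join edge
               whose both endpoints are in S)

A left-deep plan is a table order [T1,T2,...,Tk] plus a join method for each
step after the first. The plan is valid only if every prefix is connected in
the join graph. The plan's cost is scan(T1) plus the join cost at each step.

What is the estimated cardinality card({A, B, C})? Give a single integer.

Tables in S: A(100), B(300), C(250)
Edges inside S: C-B(d=2), C-A(d=2), B-A(d=4)
numerator = 100 * 300 * 250 = 7500000
denominator = 2 * 2 * 4 = 16
card(S) = 7500000 / 16 = 468750

468750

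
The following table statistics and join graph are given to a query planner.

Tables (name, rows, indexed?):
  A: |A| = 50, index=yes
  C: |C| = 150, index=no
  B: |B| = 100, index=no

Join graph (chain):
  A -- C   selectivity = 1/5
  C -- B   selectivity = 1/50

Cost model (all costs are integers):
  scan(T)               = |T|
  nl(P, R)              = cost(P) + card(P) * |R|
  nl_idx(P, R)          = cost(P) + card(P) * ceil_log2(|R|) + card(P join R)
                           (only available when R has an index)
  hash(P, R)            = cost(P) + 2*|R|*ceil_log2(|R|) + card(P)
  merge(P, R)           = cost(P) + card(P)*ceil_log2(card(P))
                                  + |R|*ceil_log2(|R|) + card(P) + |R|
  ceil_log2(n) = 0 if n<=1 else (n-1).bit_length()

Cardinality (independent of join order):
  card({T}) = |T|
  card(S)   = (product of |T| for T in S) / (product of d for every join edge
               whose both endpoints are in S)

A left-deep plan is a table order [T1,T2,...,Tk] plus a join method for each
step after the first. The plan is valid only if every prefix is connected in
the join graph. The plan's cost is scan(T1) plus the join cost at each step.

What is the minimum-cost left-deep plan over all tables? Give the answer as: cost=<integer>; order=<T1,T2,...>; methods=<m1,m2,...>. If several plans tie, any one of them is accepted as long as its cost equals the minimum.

Selinger DP (subsets sized 1..n):
  {A}: scan cost=50, card=50
  {C}: scan cost=150, card=150
  {B}: scan cost=100, card=100
  {AC}: card=1500; try (A,hash)→900, (C,merge)→1750, (A,merge)→1850, (C,hash)→2500, (A,nl_idx)→2550, (C,nl)→7550 …(+1); best=900 via (A,hash)
  {BC}: card=300; try (B,hash)→1700, (C,merge)→2250, (B,merge)→2300, (C,hash)→2600, (C,nl)→15100, (B,nl)→15150; best=1700 via (B,hash)
  {ABC}: card=3000; try (A,hash)→2600, (B,hash)→3800, (A,merge)→5050, (A,nl_idx)→6500, (A,nl)→16700, (B,merge)→19700 …(+1); best=2600 via (A,hash)

cost=2600; order=C,B,A; methods=hash,hash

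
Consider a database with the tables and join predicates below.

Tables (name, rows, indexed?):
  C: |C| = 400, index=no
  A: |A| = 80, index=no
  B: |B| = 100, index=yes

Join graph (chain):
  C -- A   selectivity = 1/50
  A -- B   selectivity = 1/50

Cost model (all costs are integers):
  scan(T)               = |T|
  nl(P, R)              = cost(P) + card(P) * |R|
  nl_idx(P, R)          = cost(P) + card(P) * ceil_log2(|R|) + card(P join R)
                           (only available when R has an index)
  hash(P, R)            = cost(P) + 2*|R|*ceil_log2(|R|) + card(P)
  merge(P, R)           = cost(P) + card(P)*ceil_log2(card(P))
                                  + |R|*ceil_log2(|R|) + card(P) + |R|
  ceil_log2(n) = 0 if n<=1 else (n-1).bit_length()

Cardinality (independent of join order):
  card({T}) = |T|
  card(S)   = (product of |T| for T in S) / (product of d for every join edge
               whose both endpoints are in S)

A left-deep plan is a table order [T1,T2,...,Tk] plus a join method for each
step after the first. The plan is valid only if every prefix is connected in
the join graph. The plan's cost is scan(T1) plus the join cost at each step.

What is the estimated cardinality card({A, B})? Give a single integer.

160

Tables in S: A(80), B(100)
Edges inside S: A-B(d=50)
numerator = 80 * 100 = 8000
denominator = 50 = 50
card(S) = 8000 / 50 = 160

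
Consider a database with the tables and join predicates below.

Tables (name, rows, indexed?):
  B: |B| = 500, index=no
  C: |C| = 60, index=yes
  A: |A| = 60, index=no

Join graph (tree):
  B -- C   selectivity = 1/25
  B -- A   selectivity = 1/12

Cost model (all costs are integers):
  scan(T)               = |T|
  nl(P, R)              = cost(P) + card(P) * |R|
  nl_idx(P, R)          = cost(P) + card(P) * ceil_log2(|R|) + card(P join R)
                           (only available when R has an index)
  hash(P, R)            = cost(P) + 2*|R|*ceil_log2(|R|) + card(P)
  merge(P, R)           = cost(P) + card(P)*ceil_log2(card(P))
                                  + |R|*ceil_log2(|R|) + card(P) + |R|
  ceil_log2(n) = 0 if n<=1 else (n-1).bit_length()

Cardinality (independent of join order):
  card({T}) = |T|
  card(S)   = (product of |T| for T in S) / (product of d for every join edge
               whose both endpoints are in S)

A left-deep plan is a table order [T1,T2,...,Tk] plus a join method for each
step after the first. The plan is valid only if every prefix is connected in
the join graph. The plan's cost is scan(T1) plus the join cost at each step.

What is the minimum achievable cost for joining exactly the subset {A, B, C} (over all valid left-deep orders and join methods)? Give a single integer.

3640

Selinger DP over subsets of {A,B,C}:
  {B}: scan cost=500, card=500
  {C}: scan cost=60, card=60
  {A}: scan cost=60, card=60
  {BC}: card=1200; try (C,hash)→1720, (C,nl_idx)→4700, (B,merge)→5480, (C,merge)→5920, (B,hash)→9120, (B,nl)→30060 …(+1); best=1720 via (C,hash)
  {AB}: card=2500; try (A,hash)→1720, (B,merge)→5480, (A,merge)→5920, (B,hash)→9120, (B,nl)→30060, (A,nl)→30500; best=1720 via (A,hash)
  {ABC}: card=6000; try (A,hash)→3640, (C,hash)→4940, (A,merge)→16540, (C,nl_idx)→22720, (C,merge)→34640, (A,nl)→73720 …(+1); best=3640 via (A,hash)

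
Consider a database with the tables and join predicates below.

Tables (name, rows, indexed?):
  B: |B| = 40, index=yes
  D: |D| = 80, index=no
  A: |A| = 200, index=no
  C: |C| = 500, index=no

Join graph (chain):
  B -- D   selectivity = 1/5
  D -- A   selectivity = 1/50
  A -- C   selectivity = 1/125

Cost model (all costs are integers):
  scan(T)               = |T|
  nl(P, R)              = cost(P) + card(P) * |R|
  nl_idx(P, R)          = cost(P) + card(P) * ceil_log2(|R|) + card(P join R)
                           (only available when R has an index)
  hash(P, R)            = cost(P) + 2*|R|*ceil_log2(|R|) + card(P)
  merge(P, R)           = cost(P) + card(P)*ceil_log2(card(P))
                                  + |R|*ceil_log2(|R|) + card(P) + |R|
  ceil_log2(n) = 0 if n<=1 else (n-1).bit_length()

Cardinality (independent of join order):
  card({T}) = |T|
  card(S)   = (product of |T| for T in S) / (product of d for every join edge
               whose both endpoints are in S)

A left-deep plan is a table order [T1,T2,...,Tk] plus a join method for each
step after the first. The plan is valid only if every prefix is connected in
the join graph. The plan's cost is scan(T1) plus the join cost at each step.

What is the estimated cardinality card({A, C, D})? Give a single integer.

Tables in S: A(200), C(500), D(80)
Edges inside S: D-A(d=50), A-C(d=125)
numerator = 200 * 500 * 80 = 8000000
denominator = 50 * 125 = 6250
card(S) = 8000000 / 6250 = 1280

1280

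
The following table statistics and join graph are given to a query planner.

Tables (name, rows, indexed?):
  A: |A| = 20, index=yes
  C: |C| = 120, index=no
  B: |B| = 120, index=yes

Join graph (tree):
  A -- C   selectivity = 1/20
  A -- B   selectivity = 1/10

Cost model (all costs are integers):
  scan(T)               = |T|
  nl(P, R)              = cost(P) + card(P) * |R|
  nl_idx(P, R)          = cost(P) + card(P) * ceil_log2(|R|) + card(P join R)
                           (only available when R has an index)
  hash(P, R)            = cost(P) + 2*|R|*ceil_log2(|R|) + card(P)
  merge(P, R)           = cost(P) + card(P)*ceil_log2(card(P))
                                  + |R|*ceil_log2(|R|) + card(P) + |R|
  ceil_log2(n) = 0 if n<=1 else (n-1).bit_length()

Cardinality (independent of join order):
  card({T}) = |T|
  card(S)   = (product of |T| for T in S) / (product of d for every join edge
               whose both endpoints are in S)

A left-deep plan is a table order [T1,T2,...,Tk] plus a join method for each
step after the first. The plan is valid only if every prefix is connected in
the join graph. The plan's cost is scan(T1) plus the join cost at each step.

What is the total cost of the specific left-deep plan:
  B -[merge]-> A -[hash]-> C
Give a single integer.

step 1: scan B: cost=120, card=120
step 2: join A via merge
    card(P join A) = 120*20/(10) = 240
    cost = 120 + 120*7 + 20*5 + 120 + 20 = 1200
step 3: join C via hash
    card(P join C) = 240*120/(20) = 1440
    cost = 1200 + 2*120*7 + 240 = 3120

3120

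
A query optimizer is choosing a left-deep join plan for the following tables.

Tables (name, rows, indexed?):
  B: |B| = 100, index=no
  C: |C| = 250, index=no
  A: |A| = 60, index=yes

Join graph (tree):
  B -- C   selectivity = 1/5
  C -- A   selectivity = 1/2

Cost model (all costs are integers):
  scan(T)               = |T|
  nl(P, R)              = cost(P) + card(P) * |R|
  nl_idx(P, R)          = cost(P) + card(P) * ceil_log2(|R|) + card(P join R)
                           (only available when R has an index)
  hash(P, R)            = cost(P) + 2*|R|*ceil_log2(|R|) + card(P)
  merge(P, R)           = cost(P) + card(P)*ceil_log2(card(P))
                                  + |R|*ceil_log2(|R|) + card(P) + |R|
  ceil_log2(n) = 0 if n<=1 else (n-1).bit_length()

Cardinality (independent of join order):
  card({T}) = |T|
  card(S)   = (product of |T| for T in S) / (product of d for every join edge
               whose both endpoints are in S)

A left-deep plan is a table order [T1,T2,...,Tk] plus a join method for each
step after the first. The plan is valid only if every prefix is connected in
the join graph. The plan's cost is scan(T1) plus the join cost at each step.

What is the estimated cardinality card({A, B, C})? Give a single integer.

150000

Tables in S: A(60), B(100), C(250)
Edges inside S: B-C(d=5), C-A(d=2)
numerator = 60 * 100 * 250 = 1500000
denominator = 5 * 2 = 10
card(S) = 1500000 / 10 = 150000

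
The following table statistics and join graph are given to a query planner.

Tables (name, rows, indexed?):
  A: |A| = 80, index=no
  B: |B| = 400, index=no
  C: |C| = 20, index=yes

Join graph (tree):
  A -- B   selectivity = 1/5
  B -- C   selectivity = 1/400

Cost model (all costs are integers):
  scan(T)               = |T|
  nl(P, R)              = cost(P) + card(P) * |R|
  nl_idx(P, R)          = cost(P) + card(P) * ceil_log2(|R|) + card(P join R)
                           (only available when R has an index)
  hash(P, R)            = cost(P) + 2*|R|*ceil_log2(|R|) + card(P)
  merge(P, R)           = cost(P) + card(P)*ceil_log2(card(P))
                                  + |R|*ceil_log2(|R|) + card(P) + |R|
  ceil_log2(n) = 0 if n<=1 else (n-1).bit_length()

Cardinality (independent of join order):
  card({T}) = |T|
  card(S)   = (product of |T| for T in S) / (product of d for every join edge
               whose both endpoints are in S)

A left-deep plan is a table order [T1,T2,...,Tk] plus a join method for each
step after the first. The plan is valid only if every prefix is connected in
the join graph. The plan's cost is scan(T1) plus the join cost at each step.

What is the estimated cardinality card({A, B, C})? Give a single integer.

Tables in S: A(80), B(400), C(20)
Edges inside S: A-B(d=5), B-C(d=400)
numerator = 80 * 400 * 20 = 640000
denominator = 5 * 400 = 2000
card(S) = 640000 / 2000 = 320

320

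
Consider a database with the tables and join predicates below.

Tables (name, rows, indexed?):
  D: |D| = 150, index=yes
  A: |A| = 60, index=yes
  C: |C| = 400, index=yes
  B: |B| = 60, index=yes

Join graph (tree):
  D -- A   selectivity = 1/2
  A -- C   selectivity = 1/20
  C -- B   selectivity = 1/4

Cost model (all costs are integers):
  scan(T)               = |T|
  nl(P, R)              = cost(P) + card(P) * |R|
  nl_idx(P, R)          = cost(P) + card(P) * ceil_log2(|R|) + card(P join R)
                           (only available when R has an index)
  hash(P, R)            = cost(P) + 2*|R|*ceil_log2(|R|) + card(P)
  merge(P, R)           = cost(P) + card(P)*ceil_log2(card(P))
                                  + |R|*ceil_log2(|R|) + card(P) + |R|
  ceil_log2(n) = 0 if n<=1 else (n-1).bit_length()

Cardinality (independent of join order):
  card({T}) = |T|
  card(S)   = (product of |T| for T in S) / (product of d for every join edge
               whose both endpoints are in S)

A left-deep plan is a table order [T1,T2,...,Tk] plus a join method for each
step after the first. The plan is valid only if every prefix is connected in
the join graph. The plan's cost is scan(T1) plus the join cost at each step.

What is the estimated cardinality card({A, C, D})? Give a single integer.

Tables in S: A(60), C(400), D(150)
Edges inside S: D-A(d=2), A-C(d=20)
numerator = 60 * 400 * 150 = 3600000
denominator = 2 * 20 = 40
card(S) = 3600000 / 40 = 90000

90000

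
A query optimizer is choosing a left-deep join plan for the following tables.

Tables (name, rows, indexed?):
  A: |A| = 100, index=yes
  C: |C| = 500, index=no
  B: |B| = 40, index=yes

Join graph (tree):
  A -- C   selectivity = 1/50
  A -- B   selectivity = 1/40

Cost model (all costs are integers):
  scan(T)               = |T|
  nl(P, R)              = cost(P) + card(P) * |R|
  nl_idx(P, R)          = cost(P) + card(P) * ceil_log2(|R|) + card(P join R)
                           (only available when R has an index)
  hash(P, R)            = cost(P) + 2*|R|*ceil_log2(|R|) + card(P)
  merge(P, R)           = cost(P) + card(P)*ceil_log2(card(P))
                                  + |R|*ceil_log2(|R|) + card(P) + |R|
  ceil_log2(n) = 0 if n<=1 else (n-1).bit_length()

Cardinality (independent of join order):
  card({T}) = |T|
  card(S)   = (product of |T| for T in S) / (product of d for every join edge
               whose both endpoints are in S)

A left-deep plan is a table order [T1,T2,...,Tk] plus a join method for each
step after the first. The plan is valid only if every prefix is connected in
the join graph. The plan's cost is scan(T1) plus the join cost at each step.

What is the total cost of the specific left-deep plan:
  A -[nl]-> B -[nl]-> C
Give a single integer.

54100

step 1: scan A: cost=100, card=100
step 2: join B via nl
    card(P join B) = 100*40/(40) = 100
    cost = 100 + 100*40 = 4100
step 3: join C via nl
    card(P join C) = 100*500/(50) = 1000
    cost = 4100 + 100*500 = 54100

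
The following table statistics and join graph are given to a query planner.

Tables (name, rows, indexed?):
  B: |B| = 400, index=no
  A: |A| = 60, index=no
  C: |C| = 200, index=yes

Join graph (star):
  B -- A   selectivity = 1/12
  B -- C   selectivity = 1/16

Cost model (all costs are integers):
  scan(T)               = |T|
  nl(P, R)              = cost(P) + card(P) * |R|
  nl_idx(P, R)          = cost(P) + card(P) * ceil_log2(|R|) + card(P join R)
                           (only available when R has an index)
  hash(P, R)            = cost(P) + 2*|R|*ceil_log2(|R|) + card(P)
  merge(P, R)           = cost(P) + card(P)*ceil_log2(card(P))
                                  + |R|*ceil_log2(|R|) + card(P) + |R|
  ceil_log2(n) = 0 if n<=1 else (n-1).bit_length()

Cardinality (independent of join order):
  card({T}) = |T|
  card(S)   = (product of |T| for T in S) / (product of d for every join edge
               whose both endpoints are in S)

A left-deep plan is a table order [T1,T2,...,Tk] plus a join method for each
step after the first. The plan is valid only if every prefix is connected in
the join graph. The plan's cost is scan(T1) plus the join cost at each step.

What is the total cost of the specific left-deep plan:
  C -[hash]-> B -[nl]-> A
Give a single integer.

step 1: scan C: cost=200, card=200
step 2: join B via hash
    card(P join B) = 200*400/(16) = 5000
    cost = 200 + 2*400*9 + 200 = 7600
step 3: join A via nl
    card(P join A) = 5000*60/(12) = 25000
    cost = 7600 + 5000*60 = 307600

307600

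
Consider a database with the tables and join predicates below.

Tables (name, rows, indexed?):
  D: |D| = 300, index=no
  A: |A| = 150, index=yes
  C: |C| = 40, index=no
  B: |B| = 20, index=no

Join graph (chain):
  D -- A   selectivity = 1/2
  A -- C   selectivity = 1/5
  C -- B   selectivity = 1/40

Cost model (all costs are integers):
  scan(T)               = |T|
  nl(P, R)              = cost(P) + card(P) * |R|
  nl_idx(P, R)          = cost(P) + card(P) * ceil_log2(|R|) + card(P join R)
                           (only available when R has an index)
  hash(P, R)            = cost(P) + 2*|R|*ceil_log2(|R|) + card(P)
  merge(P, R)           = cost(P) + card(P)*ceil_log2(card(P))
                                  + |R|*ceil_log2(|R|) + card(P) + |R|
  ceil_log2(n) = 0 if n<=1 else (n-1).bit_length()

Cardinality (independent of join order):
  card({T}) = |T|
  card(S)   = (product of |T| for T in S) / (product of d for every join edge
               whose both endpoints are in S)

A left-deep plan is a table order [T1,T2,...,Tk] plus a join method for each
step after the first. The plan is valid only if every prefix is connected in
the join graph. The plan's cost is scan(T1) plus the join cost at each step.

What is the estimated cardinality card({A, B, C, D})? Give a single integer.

90000

Tables in S: A(150), B(20), C(40), D(300)
Edges inside S: D-A(d=2), A-C(d=5), C-B(d=40)
numerator = 150 * 20 * 40 * 300 = 36000000
denominator = 2 * 5 * 40 = 400
card(S) = 36000000 / 400 = 90000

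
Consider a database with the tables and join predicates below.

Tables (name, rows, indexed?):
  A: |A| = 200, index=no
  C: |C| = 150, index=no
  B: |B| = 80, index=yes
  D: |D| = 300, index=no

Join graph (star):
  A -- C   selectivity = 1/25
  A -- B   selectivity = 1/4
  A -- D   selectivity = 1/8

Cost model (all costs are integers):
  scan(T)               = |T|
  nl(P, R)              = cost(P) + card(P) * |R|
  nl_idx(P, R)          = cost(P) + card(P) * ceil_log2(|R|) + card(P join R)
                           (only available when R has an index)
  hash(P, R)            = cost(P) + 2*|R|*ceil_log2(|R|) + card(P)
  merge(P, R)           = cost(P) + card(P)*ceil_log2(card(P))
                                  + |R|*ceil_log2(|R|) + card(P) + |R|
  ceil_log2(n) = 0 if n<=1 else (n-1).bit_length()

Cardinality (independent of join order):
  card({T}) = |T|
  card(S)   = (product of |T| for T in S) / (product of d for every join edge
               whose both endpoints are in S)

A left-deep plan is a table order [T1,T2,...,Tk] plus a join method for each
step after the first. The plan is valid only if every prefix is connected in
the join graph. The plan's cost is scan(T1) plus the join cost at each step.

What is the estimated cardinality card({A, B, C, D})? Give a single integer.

Tables in S: A(200), B(80), C(150), D(300)
Edges inside S: A-C(d=25), A-B(d=4), A-D(d=8)
numerator = 200 * 80 * 150 * 300 = 720000000
denominator = 25 * 4 * 8 = 800
card(S) = 720000000 / 800 = 900000

900000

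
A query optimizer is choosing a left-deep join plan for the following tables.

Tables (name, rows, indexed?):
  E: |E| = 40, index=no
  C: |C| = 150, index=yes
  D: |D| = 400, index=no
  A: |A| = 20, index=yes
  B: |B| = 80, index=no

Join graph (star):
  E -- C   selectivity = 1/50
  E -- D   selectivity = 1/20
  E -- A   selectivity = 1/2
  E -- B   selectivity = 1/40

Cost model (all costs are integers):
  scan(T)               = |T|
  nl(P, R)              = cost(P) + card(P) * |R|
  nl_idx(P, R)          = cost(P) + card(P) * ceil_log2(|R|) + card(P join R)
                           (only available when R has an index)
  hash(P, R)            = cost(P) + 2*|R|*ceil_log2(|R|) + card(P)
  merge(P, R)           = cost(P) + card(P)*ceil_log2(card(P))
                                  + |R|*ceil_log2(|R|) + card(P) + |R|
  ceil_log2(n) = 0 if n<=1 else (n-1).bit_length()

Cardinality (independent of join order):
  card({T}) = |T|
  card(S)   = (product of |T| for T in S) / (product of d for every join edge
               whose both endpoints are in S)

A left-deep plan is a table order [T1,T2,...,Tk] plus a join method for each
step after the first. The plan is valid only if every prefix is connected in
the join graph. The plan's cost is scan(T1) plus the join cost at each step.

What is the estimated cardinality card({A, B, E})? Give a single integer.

Tables in S: A(20), B(80), E(40)
Edges inside S: E-A(d=2), E-B(d=40)
numerator = 20 * 80 * 40 = 64000
denominator = 2 * 40 = 80
card(S) = 64000 / 80 = 800

800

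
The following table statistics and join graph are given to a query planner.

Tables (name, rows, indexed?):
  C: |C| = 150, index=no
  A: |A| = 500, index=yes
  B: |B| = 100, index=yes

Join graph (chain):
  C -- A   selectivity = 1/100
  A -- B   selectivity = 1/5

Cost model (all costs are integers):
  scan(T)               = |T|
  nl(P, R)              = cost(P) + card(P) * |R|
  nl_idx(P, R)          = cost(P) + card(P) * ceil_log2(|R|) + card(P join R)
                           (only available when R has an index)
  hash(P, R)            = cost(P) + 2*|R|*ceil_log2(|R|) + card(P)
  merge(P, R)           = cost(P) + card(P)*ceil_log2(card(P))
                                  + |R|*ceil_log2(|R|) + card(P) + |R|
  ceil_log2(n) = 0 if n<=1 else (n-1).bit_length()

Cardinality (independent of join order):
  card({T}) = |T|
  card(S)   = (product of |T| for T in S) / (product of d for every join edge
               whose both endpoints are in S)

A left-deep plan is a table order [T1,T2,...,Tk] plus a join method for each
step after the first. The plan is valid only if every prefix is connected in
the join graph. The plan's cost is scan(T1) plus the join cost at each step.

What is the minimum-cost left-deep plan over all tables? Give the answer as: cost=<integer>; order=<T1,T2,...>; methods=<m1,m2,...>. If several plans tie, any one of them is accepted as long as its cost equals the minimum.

cost=4400; order=C,A,B; methods=nl_idx,hash

Selinger DP (subsets sized 1..n):
  {C}: scan cost=150, card=150
  {A}: scan cost=500, card=500
  {B}: scan cost=100, card=100
  {AC}: card=750; try (A,nl_idx)→2250, (C,hash)→3400, (A,merge)→6500, (C,merge)→6850, (A,hash)→9300, (A,nl)→75150 …(+1); best=2250 via (A,nl_idx)
  {AB}: card=10000; try (B,hash)→2400, (A,merge)→5900, (B,merge)→6300, (A,hash)→9200, (A,nl_idx)→11000, (B,nl_idx)→14000 …(+2); best=2400 via (B,hash)
  {ABC}: card=15000; try (B,hash)→4400, (B,merge)→11300, (C,hash)→14800, (B,nl_idx)→22500, (B,nl)→77250, (C,merge)→153750 …(+1); best=4400 via (B,hash)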